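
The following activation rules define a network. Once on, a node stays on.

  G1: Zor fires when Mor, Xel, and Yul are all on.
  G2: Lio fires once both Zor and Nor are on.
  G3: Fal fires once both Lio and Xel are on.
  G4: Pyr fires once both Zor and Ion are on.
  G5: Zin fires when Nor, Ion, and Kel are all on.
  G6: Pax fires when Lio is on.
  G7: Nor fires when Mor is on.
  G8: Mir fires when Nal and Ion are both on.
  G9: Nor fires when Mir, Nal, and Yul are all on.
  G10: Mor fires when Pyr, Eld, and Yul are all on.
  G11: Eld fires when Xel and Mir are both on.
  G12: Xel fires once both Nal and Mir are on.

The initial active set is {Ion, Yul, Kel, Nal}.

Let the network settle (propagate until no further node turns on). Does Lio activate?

Lio would need Zor and Nor (G2), but Zor never turns on.

No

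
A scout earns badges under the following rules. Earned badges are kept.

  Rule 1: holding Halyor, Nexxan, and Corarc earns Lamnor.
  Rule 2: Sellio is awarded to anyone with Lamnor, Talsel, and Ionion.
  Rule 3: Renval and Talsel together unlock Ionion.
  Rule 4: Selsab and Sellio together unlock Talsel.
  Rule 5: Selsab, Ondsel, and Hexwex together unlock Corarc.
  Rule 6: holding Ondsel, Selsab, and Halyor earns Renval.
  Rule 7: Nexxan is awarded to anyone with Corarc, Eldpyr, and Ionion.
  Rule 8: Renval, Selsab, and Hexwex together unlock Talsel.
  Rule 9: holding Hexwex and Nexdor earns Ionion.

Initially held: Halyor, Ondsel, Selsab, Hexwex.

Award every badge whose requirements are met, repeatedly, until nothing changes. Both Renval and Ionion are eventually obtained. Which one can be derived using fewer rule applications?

Renval

Renval: With Ondsel, Selsab, and Halyor, Renval is earned (Rule 6). [1 rule application]
Ionion: With Ondsel, Selsab, and Halyor, Renval is earned (Rule 6). With Renval, Selsab, and Hexwex, Talsel is earned (Rule 8). With Renval and Talsel, Ionion is earned (Rule 3). [3 rule applications]
Renval needs fewer.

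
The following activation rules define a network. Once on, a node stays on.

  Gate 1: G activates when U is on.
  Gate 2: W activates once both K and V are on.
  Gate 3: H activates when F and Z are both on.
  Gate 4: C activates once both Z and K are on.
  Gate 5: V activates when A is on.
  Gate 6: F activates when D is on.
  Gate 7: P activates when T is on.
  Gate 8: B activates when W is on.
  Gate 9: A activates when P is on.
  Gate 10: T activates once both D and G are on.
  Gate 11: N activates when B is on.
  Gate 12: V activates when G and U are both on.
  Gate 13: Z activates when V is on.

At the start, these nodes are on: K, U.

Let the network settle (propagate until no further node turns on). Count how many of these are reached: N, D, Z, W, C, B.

5

Gate 1: U on → G on.
G and U are on, so V activates (Gate 12).
K and V are on, so W activates (Gate 2).
Gate 13: V on → Z on.
W is on, so B activates (Gate 8).
Z and K are on, so C activates (Gate 4).
B is on, so N activates (Gate 11).
N: reached.
No rule produces D, and it is not given.
Z: reached.
W: reached.
C: reached.
B: reached.
Reached: N, Z, W, C, and B — 5 of the 6.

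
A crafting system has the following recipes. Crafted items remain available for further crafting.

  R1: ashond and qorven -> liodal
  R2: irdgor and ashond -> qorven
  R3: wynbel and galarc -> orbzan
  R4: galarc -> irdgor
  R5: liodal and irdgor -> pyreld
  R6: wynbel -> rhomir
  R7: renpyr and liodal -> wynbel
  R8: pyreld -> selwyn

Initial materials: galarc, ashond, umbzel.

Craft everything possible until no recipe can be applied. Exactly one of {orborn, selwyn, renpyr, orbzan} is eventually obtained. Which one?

galarc -> irdgor (R4).
Using R2, irdgor and ashond make qorven.
Using R1, ashond and qorven make liodal.
Using R5, liodal and irdgor make pyreld.
pyreld -> selwyn (R8).
No rule produces orborn, and it is not given. No rule produces renpyr, and it is not given. orbzan would need wynbel and galarc (R3), but wynbel is never obtained.

selwyn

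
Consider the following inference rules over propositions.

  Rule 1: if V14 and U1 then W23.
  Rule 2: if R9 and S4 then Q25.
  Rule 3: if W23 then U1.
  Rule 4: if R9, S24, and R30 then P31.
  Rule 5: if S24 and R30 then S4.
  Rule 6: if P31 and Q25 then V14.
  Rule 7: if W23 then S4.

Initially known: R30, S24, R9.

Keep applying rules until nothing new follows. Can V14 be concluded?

Yes

R9, S24, and R30 hold, so P31 follows (Rule 4).
From S24 and R30, Rule 5 gives S4.
From R9 and S4, Rule 2 gives Q25.
P31 and Q25 hold, so V14 follows (Rule 6).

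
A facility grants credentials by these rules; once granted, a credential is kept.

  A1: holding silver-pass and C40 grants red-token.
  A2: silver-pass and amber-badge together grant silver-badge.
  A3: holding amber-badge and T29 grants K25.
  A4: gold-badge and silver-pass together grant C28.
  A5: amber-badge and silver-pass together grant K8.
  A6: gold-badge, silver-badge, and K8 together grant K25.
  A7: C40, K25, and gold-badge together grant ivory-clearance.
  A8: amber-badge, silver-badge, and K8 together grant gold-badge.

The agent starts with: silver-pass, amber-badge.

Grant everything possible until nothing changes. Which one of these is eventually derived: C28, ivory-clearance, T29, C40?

C28

Holding amber-badge and silver-pass grants K8 (A5).
Holding silver-pass and amber-badge grants silver-badge (A2).
Holding amber-badge, silver-badge, and K8 grants gold-badge (A8).
Holding gold-badge and silver-pass grants C28 (A4).
ivory-clearance would need C40, K25, and gold-badge (A7), but C40 is never granted. No rule produces T29, and it is not given. No rule produces C40, and it is not given.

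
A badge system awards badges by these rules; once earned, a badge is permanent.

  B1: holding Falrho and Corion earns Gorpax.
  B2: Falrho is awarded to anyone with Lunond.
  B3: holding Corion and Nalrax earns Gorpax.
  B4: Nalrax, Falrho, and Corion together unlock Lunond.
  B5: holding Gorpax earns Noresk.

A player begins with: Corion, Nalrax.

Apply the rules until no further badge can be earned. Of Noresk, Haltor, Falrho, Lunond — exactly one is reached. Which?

Noresk

With Corion and Nalrax, Gorpax is earned (B3).
With Gorpax, Noresk is earned (B5).
Lunond would need Nalrax, Falrho, and Corion (B4), but Falrho is never earned. Falrho would need Lunond (B2), but Lunond is never earned. No rule produces Haltor, and it is not given.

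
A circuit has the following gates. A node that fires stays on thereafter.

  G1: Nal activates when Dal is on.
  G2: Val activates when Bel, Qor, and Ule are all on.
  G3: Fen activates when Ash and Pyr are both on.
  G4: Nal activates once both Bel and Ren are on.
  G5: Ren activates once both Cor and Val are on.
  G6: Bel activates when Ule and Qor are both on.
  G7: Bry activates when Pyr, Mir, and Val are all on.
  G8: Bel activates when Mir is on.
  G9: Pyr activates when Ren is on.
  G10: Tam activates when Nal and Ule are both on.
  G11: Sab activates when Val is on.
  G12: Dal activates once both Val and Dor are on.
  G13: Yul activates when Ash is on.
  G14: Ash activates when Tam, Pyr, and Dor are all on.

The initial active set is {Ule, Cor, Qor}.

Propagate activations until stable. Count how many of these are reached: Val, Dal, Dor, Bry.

G6: Ule and Qor on → Bel on.
Bel, Qor, and Ule are on, so Val activates (G2).
Val: reached.
Dal would need Val and Dor (G12), but Dor never turns on.
No rule produces Dor, and it is not given.
Bry would need Pyr, Mir, and Val (G7), but Mir never turns on.
Reached: Val — 1 of the 4.

1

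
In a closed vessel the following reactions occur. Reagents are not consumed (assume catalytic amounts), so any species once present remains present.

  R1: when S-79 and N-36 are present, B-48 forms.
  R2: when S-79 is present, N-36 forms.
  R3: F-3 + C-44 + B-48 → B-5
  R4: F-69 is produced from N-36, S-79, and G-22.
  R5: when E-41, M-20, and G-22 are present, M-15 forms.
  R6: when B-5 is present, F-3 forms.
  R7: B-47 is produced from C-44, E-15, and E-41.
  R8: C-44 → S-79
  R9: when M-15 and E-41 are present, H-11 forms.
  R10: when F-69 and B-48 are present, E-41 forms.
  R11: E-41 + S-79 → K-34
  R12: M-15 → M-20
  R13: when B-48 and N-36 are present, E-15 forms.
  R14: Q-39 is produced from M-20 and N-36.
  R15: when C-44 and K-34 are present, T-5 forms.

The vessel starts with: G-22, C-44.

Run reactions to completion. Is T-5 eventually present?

Yes

C-44 present → S-79 forms (R8).
S-79 present → N-36 forms (R2).
N-36, S-79, and G-22 present → F-69 forms (R4).
S-79 and N-36 present → B-48 forms (R1).
F-69 and B-48 present → E-41 forms (R10).
E-41 and S-79 present → K-34 forms (R11).
C-44 and K-34 present → T-5 forms (R15).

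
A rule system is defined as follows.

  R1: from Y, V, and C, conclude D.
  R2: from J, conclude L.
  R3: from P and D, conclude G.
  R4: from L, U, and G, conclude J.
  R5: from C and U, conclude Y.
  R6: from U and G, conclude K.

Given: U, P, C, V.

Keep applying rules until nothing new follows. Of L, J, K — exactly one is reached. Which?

K

C and U hold, so Y follows (R5).
Y, V, and C hold, so D follows (R1).
From P and D, R3 gives G.
From U and G, R6 gives K.
J would need L, U, and G (R4), but L is never established. L would need J (R2), but J is never established.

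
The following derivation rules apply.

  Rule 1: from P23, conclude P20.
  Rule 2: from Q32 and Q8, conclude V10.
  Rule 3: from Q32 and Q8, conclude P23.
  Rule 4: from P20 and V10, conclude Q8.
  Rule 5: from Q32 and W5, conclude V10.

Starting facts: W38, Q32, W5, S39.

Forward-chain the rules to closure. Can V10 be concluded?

Q32 and W5 hold, so V10 follows (Rule 5).

Yes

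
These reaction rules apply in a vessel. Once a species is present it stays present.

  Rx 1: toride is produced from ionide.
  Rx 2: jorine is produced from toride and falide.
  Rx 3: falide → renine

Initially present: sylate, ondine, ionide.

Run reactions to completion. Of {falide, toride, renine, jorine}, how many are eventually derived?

ionide present → toride forms (Rx 1).
No rule produces falide, and it is not given.
toride: reached.
renine would need falide (Rx 3), but falide never forms.
jorine would need toride and falide (Rx 2), but falide never forms.
Reached: toride — 1 of the 4.

1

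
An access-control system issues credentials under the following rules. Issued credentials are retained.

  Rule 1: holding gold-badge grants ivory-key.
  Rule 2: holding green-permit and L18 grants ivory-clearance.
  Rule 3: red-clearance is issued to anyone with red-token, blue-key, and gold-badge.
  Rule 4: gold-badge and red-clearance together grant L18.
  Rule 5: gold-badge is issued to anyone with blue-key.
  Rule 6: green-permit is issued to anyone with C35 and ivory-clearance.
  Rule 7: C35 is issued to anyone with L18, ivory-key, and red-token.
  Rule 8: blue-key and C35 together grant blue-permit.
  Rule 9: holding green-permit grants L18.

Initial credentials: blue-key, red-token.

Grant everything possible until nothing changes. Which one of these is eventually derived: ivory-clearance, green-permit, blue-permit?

blue-permit

Holding blue-key grants gold-badge (Rule 5).
Holding red-token, blue-key, and gold-badge grants red-clearance (Rule 3).
Holding gold-badge grants ivory-key (Rule 1).
Holding gold-badge and red-clearance grants L18 (Rule 4).
Holding L18, ivory-key, and red-token grants C35 (Rule 7).
Holding blue-key and C35 grants blue-permit (Rule 8).
ivory-clearance would need green-permit and L18 (Rule 2), but green-permit is never granted. green-permit would need C35 and ivory-clearance (Rule 6), but ivory-clearance is never granted.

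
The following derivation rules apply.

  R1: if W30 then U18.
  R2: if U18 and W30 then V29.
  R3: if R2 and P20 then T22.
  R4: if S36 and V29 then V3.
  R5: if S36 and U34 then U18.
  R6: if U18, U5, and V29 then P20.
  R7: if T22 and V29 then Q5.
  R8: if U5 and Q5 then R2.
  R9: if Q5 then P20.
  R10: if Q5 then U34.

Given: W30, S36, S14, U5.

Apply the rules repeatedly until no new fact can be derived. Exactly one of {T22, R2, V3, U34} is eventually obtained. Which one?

V3

From W30, R1 gives U18.
U18 and W30 hold, so V29 follows (R2).
S36 and V29 hold, so V3 follows (R4).
R2 would need U5 and Q5 (R8), but Q5 is never established. U34 would need Q5 (R10), but Q5 is never established. T22 would need R2 and P20 (R3), but R2 is never established.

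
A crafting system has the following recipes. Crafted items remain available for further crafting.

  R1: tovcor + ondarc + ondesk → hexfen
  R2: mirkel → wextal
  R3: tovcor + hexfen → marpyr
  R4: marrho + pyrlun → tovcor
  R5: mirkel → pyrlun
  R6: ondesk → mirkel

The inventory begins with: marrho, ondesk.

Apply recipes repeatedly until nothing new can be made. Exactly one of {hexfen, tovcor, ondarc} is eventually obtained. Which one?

Using R6, ondesk makes mirkel.
Using R5, mirkel makes pyrlun.
marrho + pyrlun → tovcor (R4).
No rule produces ondarc, and it is not given. hexfen would need tovcor, ondarc, and ondesk (R1), but ondarc is never obtained.

tovcor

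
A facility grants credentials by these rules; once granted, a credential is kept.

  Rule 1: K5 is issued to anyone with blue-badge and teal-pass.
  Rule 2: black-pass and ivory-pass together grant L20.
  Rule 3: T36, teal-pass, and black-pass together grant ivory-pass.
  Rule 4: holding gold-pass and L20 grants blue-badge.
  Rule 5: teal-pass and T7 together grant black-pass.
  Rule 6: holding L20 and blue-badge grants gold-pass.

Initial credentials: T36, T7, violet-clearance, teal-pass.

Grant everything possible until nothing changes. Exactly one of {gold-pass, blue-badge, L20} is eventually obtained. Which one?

L20

Holding teal-pass and T7 grants black-pass (Rule 5).
Holding T36, teal-pass, and black-pass grants ivory-pass (Rule 3).
Holding black-pass and ivory-pass grants L20 (Rule 2).
blue-badge would need gold-pass and L20 (Rule 4), but gold-pass is never granted. gold-pass would need L20 and blue-badge (Rule 6), but blue-badge is never granted.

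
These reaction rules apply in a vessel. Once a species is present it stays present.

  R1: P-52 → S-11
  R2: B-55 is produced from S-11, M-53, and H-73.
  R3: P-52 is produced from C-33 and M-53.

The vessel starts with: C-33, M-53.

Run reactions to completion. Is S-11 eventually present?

Yes

C-33 and M-53 present → P-52 forms (R3).
P-52 present → S-11 forms (R1).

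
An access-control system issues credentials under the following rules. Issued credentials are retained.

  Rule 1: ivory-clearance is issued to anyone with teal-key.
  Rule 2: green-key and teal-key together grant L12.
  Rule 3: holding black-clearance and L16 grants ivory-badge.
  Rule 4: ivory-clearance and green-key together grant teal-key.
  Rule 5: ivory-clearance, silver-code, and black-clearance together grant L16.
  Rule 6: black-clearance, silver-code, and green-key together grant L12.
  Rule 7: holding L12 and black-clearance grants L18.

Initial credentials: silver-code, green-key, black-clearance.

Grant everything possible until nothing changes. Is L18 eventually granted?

Holding black-clearance, silver-code, and green-key grants L12 (Rule 6).
Holding L12 and black-clearance grants L18 (Rule 7).

Yes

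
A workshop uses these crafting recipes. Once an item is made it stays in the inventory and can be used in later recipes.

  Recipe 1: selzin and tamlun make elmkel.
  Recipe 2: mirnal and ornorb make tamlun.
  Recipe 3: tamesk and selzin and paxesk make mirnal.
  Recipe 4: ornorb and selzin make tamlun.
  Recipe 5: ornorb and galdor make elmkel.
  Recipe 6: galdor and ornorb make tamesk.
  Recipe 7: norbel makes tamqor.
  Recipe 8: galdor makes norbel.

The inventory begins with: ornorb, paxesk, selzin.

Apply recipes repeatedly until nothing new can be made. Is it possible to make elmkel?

Using Recipe 4, ornorb and selzin make tamlun.
Using Recipe 1, selzin and tamlun make elmkel.

Yes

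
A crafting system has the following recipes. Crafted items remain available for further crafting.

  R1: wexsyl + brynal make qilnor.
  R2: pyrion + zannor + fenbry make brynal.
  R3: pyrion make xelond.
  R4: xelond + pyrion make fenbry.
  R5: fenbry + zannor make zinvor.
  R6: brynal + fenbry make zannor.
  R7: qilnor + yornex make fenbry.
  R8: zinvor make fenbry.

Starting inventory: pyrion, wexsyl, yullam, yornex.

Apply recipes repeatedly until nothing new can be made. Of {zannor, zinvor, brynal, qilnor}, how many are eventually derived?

0

zannor would need brynal and fenbry (R6), but brynal is never obtained.
zinvor would need fenbry and zannor (R5), but zannor is never obtained.
brynal would need pyrion, zannor, and fenbry (R2), but zannor is never obtained.
qilnor would need wexsyl and brynal (R1), but brynal is never obtained.
None of the 4 are reached.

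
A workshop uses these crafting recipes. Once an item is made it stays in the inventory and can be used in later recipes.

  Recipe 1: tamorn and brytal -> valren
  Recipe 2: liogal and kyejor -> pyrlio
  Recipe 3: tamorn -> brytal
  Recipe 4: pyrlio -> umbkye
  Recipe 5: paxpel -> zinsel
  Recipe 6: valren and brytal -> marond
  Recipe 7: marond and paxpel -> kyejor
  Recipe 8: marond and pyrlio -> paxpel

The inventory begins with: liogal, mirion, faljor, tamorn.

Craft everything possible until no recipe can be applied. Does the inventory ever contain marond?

Using Recipe 3, tamorn makes brytal.
Using Recipe 1, tamorn and brytal make valren.
Using Recipe 6, valren and brytal make marond.

Yes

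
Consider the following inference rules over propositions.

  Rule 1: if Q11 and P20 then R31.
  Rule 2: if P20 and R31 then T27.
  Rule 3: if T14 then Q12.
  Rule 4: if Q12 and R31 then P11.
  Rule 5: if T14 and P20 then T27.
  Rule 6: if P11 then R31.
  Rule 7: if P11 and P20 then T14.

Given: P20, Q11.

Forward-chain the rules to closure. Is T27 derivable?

Yes

From Q11 and P20, Rule 1 gives R31.
From P20 and R31, Rule 2 gives T27.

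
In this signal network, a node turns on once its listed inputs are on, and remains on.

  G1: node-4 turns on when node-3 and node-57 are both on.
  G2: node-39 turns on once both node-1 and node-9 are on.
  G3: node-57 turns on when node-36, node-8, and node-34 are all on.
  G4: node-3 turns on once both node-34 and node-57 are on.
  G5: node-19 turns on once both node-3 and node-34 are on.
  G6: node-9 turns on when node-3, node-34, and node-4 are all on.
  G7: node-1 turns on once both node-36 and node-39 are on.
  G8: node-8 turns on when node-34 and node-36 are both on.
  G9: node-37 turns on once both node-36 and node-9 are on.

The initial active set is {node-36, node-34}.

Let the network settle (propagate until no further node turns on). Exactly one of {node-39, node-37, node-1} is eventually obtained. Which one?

node-34 and node-36 are on, so node-8 turns on (G8).
G3: node-36, node-8, and node-34 on → node-57 on.
G4: node-34 and node-57 on → node-3 on.
G1: node-3 and node-57 on → node-4 on.
node-3, node-34, and node-4 are on, so node-9 turns on (G6).
G9: node-36 and node-9 on → node-37 on.
node-39 would need node-1 and node-9 (G2), but node-1 never turns on. node-1 would need node-36 and node-39 (G7), but node-39 never turns on.

node-37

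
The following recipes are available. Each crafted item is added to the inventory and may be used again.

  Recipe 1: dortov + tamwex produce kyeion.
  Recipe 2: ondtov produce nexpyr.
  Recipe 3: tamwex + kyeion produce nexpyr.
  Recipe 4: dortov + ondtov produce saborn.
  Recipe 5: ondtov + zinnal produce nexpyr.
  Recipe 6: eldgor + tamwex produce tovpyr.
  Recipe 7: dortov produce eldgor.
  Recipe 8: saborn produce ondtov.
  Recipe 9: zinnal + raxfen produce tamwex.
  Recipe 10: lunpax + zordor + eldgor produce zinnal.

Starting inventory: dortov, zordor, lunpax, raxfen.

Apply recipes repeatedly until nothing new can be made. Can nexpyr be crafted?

Yes

Using Recipe 7, dortov makes eldgor.
Using Recipe 10, lunpax, zordor, and eldgor make zinnal.
zinnal + raxfen → tamwex (Recipe 9).
dortov + tamwex → kyeion (Recipe 1).
tamwex + kyeion → nexpyr (Recipe 3).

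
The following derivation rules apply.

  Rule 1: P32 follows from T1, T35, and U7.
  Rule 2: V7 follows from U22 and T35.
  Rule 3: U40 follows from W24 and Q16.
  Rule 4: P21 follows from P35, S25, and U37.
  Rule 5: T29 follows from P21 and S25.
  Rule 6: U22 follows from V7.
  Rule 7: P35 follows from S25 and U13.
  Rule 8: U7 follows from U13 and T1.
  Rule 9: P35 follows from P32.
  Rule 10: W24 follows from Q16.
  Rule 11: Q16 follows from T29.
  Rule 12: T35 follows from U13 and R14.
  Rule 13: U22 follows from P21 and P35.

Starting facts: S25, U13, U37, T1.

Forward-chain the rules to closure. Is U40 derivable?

From S25 and U13, Rule 7 gives P35.
P35, S25, and U37 hold, so P21 follows (Rule 4).
P21 and S25 hold, so T29 follows (Rule 5).
T29 holds, so Q16 follows (Rule 11).
From Q16, Rule 10 gives W24.
From W24 and Q16, Rule 3 gives U40.

Yes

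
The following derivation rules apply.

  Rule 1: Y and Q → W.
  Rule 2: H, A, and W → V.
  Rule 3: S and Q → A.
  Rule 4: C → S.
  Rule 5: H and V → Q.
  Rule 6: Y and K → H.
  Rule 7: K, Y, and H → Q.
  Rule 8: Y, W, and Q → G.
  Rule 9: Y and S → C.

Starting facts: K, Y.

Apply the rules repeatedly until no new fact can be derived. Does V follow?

No

V would need H, A, and W (Rule 2), but A is never established.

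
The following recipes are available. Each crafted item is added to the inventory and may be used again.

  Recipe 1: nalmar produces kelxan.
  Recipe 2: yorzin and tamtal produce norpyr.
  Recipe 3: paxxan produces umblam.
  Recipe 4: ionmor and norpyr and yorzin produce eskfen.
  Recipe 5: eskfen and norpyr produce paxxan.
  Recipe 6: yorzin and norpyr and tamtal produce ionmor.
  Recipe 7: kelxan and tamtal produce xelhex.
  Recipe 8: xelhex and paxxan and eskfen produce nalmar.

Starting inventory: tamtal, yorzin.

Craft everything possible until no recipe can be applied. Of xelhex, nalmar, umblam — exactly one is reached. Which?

yorzin and tamtal → norpyr (Recipe 2).
Using Recipe 6, yorzin, norpyr, and tamtal make ionmor.
Using Recipe 4, ionmor, norpyr, and yorzin make eskfen.
Using Recipe 5, eskfen and norpyr make paxxan.
paxxan → umblam (Recipe 3).
nalmar would need xelhex, paxxan, and eskfen (Recipe 8), but xelhex is never obtained. xelhex would need kelxan and tamtal (Recipe 7), but kelxan is never obtained.

umblam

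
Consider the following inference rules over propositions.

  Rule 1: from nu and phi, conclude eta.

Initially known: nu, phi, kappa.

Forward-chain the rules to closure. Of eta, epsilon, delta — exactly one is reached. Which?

eta

nu and phi hold, so eta follows (Rule 1).
No rule produces delta, and it is not given. No rule produces epsilon, and it is not given.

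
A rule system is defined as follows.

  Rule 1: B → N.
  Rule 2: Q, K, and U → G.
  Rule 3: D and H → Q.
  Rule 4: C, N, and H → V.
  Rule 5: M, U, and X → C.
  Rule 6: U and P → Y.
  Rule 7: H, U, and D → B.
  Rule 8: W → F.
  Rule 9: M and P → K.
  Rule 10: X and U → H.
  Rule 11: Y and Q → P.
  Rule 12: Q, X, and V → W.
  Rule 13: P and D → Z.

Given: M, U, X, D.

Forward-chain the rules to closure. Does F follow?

X and U hold, so H follows (Rule 10).
M, U, and X hold, so C follows (Rule 5).
D and H hold, so Q follows (Rule 3).
From H, U, and D, Rule 7 gives B.
From B, Rule 1 gives N.
C, N, and H hold, so V follows (Rule 4).
From Q, X, and V, Rule 12 gives W.
W holds, so F follows (Rule 8).

Yes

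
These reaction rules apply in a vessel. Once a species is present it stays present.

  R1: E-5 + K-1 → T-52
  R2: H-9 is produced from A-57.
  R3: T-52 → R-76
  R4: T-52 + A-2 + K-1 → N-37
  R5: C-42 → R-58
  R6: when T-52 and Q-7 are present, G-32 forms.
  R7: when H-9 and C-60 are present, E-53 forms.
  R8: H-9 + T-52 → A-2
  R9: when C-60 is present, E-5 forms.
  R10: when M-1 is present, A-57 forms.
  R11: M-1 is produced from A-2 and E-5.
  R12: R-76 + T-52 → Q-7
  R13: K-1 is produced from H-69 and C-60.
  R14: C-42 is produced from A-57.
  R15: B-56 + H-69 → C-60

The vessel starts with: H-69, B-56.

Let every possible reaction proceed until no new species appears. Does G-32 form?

Yes

B-56 and H-69 present → C-60 forms (R15).
H-69 and C-60 present → K-1 forms (R13).
C-60 present → E-5 forms (R9).
E-5 and K-1 present → T-52 forms (R1).
T-52 present → R-76 forms (R3).
R-76 and T-52 present → Q-7 forms (R12).
T-52 and Q-7 present → G-32 forms (R6).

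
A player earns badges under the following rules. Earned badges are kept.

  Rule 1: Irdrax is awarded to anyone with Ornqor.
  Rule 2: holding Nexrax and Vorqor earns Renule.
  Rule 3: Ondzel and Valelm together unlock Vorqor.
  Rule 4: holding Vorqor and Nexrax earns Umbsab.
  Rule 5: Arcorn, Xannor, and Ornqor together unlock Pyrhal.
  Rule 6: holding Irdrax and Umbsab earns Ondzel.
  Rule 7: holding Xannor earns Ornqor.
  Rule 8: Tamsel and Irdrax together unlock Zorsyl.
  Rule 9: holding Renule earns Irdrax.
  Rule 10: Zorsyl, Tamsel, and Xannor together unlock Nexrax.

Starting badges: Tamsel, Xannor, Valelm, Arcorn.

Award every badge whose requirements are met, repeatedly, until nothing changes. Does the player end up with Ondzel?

Ondzel would need Irdrax and Umbsab (Rule 6), but Umbsab is never earned.

No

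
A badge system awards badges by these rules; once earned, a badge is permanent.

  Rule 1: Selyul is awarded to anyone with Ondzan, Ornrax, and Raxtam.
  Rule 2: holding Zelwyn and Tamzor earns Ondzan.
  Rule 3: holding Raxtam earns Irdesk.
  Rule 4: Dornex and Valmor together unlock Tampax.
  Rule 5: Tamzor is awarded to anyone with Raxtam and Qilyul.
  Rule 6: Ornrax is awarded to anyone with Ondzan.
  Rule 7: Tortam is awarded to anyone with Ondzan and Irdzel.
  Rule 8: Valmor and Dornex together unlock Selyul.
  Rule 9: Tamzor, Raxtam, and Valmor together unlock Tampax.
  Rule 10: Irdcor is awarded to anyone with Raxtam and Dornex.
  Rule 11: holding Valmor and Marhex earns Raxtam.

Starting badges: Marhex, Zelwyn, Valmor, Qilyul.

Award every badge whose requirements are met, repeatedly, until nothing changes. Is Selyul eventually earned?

With Valmor and Marhex, Raxtam is earned (Rule 11).
With Raxtam and Qilyul, Tamzor is earned (Rule 5).
With Zelwyn and Tamzor, Ondzan is earned (Rule 2).
With Ondzan, Ornrax is earned (Rule 6).
With Ondzan, Ornrax, and Raxtam, Selyul is earned (Rule 1).

Yes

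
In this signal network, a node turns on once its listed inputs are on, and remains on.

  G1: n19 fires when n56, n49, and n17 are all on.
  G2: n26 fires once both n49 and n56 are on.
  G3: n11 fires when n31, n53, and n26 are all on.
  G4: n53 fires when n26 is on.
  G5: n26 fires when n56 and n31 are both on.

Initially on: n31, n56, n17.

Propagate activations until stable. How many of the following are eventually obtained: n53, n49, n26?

G5: n56 and n31 on → n26 on.
n26 is on, so n53 fires (G4).
n53: reached.
No rule produces n49, and it is not given.
n26: reached.
Reached: n53 and n26 — 2 of the 3.

2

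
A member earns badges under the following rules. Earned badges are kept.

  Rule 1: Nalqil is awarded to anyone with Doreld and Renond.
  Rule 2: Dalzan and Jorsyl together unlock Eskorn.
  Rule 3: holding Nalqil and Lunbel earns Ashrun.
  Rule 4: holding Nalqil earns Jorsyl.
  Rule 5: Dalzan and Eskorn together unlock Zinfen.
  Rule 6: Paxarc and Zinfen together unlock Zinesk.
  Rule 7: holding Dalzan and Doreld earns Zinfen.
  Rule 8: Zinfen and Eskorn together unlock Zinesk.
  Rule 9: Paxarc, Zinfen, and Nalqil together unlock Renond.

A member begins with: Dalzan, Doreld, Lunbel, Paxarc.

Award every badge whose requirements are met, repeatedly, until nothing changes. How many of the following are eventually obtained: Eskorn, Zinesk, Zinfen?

With Dalzan and Doreld, Zinfen is earned (Rule 7).
With Paxarc and Zinfen, Zinesk is earned (Rule 6).
Eskorn would need Dalzan and Jorsyl (Rule 2), but Jorsyl is never earned.
Zinesk: reached.
Zinfen: reached.
Reached: Zinesk and Zinfen — 2 of the 3.

2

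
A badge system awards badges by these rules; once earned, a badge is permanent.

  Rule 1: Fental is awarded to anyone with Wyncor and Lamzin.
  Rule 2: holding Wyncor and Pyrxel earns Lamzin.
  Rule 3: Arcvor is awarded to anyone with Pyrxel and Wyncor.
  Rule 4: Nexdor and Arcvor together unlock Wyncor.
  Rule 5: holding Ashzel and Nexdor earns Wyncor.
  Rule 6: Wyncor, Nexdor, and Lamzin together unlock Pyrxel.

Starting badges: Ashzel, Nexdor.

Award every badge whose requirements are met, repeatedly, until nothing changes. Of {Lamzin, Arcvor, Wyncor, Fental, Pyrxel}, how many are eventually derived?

1

With Ashzel and Nexdor, Wyncor is earned (Rule 5).
Lamzin would need Wyncor and Pyrxel (Rule 2), but Pyrxel is never earned.
Arcvor would need Pyrxel and Wyncor (Rule 3), but Pyrxel is never earned.
Wyncor: reached.
Fental would need Wyncor and Lamzin (Rule 1), but Lamzin is never earned.
Pyrxel would need Wyncor, Nexdor, and Lamzin (Rule 6), but Lamzin is never earned.
Reached: Wyncor — 1 of the 5.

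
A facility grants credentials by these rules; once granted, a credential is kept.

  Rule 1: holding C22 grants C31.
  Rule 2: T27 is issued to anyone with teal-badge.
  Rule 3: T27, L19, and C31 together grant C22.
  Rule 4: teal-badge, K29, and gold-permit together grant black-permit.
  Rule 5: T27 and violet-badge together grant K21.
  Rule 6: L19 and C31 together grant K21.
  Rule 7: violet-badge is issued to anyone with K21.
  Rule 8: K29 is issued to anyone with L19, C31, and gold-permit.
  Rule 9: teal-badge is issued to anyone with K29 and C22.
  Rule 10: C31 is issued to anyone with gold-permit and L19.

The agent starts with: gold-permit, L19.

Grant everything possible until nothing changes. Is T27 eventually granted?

T27 would need teal-badge (Rule 2), but teal-badge is never granted.

No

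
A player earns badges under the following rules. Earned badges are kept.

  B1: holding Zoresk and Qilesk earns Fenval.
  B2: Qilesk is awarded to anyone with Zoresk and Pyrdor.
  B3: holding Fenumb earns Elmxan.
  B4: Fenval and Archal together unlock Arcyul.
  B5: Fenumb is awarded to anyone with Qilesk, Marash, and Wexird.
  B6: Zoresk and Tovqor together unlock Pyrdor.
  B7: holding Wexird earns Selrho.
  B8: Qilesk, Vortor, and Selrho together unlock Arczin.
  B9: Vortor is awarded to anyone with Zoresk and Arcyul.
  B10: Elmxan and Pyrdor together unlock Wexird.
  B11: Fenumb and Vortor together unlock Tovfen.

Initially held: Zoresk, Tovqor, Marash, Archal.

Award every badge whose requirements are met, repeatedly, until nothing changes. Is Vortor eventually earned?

Yes

With Zoresk and Tovqor, Pyrdor is earned (B6).
With Zoresk and Pyrdor, Qilesk is earned (B2).
With Zoresk and Qilesk, Fenval is earned (B1).
With Fenval and Archal, Arcyul is earned (B4).
With Zoresk and Arcyul, Vortor is earned (B9).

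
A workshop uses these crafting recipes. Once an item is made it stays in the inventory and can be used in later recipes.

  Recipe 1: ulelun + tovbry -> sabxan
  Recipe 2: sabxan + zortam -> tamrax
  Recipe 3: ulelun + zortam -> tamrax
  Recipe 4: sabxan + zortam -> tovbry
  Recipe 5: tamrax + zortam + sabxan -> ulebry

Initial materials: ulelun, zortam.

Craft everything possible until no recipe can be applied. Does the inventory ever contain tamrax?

Yes

ulelun + zortam -> tamrax (Recipe 3).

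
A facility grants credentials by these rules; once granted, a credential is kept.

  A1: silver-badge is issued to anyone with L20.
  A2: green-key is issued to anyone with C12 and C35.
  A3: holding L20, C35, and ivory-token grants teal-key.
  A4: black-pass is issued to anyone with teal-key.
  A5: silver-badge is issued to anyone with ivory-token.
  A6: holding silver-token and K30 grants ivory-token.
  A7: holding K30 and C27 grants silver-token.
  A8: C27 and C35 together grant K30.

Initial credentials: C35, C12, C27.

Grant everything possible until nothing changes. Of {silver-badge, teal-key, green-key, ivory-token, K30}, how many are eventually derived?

Holding C12 and C35 grants green-key (A2).
Holding C27 and C35 grants K30 (A8).
Holding K30 and C27 grants silver-token (A7).
Holding silver-token and K30 grants ivory-token (A6).
Holding ivory-token grants silver-badge (A5).
silver-badge: reached.
teal-key would need L20, C35, and ivory-token (A3), but L20 is never granted.
green-key: reached.
ivory-token: reached.
K30: reached.
Reached: silver-badge, green-key, ivory-token, and K30 — 4 of the 5.

4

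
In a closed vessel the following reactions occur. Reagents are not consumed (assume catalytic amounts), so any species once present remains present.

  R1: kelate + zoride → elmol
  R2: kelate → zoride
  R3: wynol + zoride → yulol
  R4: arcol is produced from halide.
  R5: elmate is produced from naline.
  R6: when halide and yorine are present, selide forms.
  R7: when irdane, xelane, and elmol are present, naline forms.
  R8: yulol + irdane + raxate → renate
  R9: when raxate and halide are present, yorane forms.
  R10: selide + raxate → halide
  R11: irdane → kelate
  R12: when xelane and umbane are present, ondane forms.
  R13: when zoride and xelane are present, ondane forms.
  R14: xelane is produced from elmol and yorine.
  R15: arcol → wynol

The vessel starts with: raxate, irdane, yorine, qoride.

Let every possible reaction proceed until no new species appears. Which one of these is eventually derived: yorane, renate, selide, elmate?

elmate

irdane present → kelate forms (R11).
kelate present → zoride forms (R2).
kelate and zoride present → elmol forms (R1).
elmol and yorine present → xelane forms (R14).
irdane, xelane, and elmol present → naline forms (R7).
naline present → elmate forms (R5).
renate would need yulol, irdane, and raxate (R8), but yulol never forms. selide would need halide and yorine (R6), but halide never forms. yorane would need raxate and halide (R9), but halide never forms.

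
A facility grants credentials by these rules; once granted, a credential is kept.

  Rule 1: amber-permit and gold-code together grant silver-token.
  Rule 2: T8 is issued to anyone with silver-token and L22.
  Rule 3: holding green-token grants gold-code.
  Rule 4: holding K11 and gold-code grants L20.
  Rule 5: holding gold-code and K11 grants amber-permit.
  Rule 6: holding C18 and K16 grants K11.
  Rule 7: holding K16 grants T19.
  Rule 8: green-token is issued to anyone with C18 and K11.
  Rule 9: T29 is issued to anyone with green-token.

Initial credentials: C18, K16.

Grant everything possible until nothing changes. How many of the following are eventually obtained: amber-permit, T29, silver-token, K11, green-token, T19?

6

Holding C18 and K16 grants K11 (Rule 6).
Holding K16 grants T19 (Rule 7).
Holding C18 and K11 grants green-token (Rule 8).
Holding green-token grants gold-code (Rule 3).
Holding green-token grants T29 (Rule 9).
Holding gold-code and K11 grants amber-permit (Rule 5).
Holding amber-permit and gold-code grants silver-token (Rule 1).
amber-permit: reached.
T29: reached.
silver-token: reached.
K11: reached.
green-token: reached.
T19: reached.
All 6 are reached.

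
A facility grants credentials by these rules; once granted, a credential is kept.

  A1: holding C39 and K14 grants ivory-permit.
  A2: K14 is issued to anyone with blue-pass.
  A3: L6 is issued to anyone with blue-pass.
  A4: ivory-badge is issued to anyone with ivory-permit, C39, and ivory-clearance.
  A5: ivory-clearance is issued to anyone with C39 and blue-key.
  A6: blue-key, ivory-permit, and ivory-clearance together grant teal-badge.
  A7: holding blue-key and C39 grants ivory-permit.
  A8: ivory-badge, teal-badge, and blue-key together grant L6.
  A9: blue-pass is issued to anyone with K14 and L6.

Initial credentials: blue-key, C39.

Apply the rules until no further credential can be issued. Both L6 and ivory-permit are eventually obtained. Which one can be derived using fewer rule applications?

ivory-permit: Holding blue-key and C39 grants ivory-permit (A7). [1 rule application]
L6: Holding C39 and blue-key grants ivory-clearance (A5). Holding blue-key and C39 grants ivory-permit (A7). Holding ivory-permit, C39, and ivory-clearance grants ivory-badge (A4). Holding blue-key, ivory-permit, and ivory-clearance grants teal-badge (A6). Holding ivory-badge, teal-badge, and blue-key grants L6 (A8). [5 rule applications]
ivory-permit needs fewer.

ivory-permit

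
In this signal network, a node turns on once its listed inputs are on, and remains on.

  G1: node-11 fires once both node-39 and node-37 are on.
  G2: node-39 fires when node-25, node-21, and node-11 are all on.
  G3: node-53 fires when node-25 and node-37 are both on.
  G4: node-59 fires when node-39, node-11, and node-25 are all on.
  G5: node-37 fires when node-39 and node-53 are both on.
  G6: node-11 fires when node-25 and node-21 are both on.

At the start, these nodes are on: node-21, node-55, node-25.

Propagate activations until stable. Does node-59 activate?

Yes

node-25 and node-21 are on, so node-11 fires (G6).
G2: node-25, node-21, and node-11 on → node-39 on.
G4: node-39, node-11, and node-25 on → node-59 on.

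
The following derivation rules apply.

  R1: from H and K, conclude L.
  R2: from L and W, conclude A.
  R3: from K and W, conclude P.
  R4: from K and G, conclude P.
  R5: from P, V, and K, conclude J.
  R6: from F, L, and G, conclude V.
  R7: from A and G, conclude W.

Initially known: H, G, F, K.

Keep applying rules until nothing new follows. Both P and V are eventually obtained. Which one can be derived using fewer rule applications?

P: K and G hold, so P follows (R4). [1 rule application]
V: From H and K, R1 gives L. From F, L, and G, R6 gives V. [2 rule applications]
P needs fewer.

P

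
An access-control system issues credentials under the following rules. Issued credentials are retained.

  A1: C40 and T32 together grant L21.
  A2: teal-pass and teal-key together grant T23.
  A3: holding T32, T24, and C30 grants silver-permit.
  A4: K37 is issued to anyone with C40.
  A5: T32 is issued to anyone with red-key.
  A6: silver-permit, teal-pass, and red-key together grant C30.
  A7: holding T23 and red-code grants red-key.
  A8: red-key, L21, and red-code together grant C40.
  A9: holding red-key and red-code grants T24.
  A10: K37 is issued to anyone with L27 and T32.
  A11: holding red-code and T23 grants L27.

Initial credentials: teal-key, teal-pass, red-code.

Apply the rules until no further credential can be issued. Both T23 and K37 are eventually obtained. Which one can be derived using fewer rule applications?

T23

T23: Holding teal-pass and teal-key grants T23 (A2). [1 rule application]
K37: Holding teal-pass and teal-key grants T23 (A2). Holding T23 and red-code grants red-key (A7). Holding red-code and T23 grants L27 (A11). Holding red-key grants T32 (A5). Holding L27 and T32 grants K37 (A10). [5 rule applications]
T23 needs fewer.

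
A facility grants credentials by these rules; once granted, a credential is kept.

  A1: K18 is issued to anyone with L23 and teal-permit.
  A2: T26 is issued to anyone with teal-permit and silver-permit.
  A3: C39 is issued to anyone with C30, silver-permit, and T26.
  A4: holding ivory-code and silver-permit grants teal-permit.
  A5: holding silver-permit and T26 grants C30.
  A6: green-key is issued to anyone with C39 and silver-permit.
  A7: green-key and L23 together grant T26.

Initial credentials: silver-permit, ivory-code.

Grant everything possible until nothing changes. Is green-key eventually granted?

Yes

Holding ivory-code and silver-permit grants teal-permit (A4).
Holding teal-permit and silver-permit grants T26 (A2).
Holding silver-permit and T26 grants C30 (A5).
Holding C30, silver-permit, and T26 grants C39 (A3).
Holding C39 and silver-permit grants green-key (A6).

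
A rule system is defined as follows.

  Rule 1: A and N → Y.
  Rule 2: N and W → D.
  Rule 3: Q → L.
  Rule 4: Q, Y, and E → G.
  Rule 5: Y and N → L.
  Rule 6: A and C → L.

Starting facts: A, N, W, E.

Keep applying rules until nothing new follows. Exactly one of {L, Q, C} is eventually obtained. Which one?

A and N hold, so Y follows (Rule 1).
Y and N hold, so L follows (Rule 5).
No rule produces C, and it is not given. No rule produces Q, and it is not given.

L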